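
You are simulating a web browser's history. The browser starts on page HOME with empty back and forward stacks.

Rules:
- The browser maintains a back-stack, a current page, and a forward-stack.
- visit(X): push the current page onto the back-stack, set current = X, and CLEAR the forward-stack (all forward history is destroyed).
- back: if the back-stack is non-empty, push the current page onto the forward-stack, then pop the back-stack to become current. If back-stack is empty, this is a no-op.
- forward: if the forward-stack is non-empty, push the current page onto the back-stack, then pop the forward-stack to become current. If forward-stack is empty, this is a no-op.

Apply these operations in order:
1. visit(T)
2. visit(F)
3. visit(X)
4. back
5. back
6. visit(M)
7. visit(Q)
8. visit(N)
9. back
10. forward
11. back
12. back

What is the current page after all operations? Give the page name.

Answer: M

Derivation:
After 1 (visit(T)): cur=T back=1 fwd=0
After 2 (visit(F)): cur=F back=2 fwd=0
After 3 (visit(X)): cur=X back=3 fwd=0
After 4 (back): cur=F back=2 fwd=1
After 5 (back): cur=T back=1 fwd=2
After 6 (visit(M)): cur=M back=2 fwd=0
After 7 (visit(Q)): cur=Q back=3 fwd=0
After 8 (visit(N)): cur=N back=4 fwd=0
After 9 (back): cur=Q back=3 fwd=1
After 10 (forward): cur=N back=4 fwd=0
After 11 (back): cur=Q back=3 fwd=1
After 12 (back): cur=M back=2 fwd=2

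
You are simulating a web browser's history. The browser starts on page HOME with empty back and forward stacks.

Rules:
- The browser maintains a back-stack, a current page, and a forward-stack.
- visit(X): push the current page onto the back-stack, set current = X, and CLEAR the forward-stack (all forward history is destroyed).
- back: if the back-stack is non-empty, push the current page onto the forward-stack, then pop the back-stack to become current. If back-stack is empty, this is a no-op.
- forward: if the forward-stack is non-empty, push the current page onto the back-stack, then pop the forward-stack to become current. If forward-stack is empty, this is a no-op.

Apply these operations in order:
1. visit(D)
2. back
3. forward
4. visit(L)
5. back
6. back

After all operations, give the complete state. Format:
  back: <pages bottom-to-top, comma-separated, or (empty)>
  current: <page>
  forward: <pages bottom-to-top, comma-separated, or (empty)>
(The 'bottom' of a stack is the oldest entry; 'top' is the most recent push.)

After 1 (visit(D)): cur=D back=1 fwd=0
After 2 (back): cur=HOME back=0 fwd=1
After 3 (forward): cur=D back=1 fwd=0
After 4 (visit(L)): cur=L back=2 fwd=0
After 5 (back): cur=D back=1 fwd=1
After 6 (back): cur=HOME back=0 fwd=2

Answer: back: (empty)
current: HOME
forward: L,D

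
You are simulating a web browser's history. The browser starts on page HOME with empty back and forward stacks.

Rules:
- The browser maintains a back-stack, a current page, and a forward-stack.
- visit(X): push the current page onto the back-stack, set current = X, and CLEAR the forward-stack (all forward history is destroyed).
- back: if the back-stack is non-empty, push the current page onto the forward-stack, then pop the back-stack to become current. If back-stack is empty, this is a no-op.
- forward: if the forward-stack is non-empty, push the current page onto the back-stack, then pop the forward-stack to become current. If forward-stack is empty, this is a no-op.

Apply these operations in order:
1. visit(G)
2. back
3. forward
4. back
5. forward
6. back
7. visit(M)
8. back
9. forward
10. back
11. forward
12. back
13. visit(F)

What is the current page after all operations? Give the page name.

After 1 (visit(G)): cur=G back=1 fwd=0
After 2 (back): cur=HOME back=0 fwd=1
After 3 (forward): cur=G back=1 fwd=0
After 4 (back): cur=HOME back=0 fwd=1
After 5 (forward): cur=G back=1 fwd=0
After 6 (back): cur=HOME back=0 fwd=1
After 7 (visit(M)): cur=M back=1 fwd=0
After 8 (back): cur=HOME back=0 fwd=1
After 9 (forward): cur=M back=1 fwd=0
After 10 (back): cur=HOME back=0 fwd=1
After 11 (forward): cur=M back=1 fwd=0
After 12 (back): cur=HOME back=0 fwd=1
After 13 (visit(F)): cur=F back=1 fwd=0

Answer: F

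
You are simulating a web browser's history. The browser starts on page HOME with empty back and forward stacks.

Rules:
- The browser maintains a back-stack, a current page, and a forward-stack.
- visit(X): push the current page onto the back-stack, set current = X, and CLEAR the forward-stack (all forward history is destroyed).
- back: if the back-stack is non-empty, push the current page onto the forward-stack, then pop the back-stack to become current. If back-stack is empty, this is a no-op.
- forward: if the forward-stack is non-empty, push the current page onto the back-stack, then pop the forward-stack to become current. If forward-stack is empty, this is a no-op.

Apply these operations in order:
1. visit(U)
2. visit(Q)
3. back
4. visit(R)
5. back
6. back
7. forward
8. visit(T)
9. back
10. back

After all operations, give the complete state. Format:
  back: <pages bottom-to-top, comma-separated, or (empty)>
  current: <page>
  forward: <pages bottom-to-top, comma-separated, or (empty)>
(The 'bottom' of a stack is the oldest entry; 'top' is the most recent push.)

After 1 (visit(U)): cur=U back=1 fwd=0
After 2 (visit(Q)): cur=Q back=2 fwd=0
After 3 (back): cur=U back=1 fwd=1
After 4 (visit(R)): cur=R back=2 fwd=0
After 5 (back): cur=U back=1 fwd=1
After 6 (back): cur=HOME back=0 fwd=2
After 7 (forward): cur=U back=1 fwd=1
After 8 (visit(T)): cur=T back=2 fwd=0
After 9 (back): cur=U back=1 fwd=1
After 10 (back): cur=HOME back=0 fwd=2

Answer: back: (empty)
current: HOME
forward: T,U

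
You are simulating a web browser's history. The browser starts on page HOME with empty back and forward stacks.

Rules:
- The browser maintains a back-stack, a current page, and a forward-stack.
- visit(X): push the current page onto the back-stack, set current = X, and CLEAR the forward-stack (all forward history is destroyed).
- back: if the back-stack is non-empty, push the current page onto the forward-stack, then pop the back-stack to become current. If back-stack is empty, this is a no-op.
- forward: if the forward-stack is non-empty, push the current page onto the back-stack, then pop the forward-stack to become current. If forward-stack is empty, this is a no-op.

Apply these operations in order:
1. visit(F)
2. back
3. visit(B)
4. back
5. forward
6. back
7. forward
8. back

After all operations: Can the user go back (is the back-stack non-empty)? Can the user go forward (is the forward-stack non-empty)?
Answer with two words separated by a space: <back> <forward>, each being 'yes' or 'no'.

After 1 (visit(F)): cur=F back=1 fwd=0
After 2 (back): cur=HOME back=0 fwd=1
After 3 (visit(B)): cur=B back=1 fwd=0
After 4 (back): cur=HOME back=0 fwd=1
After 5 (forward): cur=B back=1 fwd=0
After 6 (back): cur=HOME back=0 fwd=1
After 7 (forward): cur=B back=1 fwd=0
After 8 (back): cur=HOME back=0 fwd=1

Answer: no yes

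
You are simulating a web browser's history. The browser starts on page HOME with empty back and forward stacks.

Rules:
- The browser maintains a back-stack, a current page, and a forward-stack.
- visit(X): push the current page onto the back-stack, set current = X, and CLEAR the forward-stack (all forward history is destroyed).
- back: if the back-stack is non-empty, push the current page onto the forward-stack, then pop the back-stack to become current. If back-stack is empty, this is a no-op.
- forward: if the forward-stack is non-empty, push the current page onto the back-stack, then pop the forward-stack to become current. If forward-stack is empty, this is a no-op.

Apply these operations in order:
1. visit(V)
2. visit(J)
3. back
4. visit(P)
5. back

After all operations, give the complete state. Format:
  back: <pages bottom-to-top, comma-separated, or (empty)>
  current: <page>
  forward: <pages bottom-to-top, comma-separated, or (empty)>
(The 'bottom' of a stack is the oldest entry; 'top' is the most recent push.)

After 1 (visit(V)): cur=V back=1 fwd=0
After 2 (visit(J)): cur=J back=2 fwd=0
After 3 (back): cur=V back=1 fwd=1
After 4 (visit(P)): cur=P back=2 fwd=0
After 5 (back): cur=V back=1 fwd=1

Answer: back: HOME
current: V
forward: P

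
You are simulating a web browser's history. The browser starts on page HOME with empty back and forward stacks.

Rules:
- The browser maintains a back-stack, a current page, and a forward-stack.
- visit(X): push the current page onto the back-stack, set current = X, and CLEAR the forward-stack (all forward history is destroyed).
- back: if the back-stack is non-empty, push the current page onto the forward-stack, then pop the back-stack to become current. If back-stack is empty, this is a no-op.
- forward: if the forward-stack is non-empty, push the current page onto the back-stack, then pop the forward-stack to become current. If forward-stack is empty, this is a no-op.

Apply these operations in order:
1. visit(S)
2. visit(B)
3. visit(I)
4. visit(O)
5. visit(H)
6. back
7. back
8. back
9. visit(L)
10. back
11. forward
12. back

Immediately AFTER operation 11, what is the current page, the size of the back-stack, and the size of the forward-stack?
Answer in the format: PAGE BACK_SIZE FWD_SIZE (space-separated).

After 1 (visit(S)): cur=S back=1 fwd=0
After 2 (visit(B)): cur=B back=2 fwd=0
After 3 (visit(I)): cur=I back=3 fwd=0
After 4 (visit(O)): cur=O back=4 fwd=0
After 5 (visit(H)): cur=H back=5 fwd=0
After 6 (back): cur=O back=4 fwd=1
After 7 (back): cur=I back=3 fwd=2
After 8 (back): cur=B back=2 fwd=3
After 9 (visit(L)): cur=L back=3 fwd=0
After 10 (back): cur=B back=2 fwd=1
After 11 (forward): cur=L back=3 fwd=0

L 3 0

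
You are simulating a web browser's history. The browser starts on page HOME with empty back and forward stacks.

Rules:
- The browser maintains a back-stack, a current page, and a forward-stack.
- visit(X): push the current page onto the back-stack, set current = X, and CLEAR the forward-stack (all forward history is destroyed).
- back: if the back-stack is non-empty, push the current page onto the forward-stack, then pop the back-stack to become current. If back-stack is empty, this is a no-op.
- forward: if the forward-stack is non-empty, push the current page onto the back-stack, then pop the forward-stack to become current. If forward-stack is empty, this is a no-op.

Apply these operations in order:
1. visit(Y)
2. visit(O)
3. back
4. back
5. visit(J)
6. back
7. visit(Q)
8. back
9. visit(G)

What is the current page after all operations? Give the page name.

Answer: G

Derivation:
After 1 (visit(Y)): cur=Y back=1 fwd=0
After 2 (visit(O)): cur=O back=2 fwd=0
After 3 (back): cur=Y back=1 fwd=1
After 4 (back): cur=HOME back=0 fwd=2
After 5 (visit(J)): cur=J back=1 fwd=0
After 6 (back): cur=HOME back=0 fwd=1
After 7 (visit(Q)): cur=Q back=1 fwd=0
After 8 (back): cur=HOME back=0 fwd=1
After 9 (visit(G)): cur=G back=1 fwd=0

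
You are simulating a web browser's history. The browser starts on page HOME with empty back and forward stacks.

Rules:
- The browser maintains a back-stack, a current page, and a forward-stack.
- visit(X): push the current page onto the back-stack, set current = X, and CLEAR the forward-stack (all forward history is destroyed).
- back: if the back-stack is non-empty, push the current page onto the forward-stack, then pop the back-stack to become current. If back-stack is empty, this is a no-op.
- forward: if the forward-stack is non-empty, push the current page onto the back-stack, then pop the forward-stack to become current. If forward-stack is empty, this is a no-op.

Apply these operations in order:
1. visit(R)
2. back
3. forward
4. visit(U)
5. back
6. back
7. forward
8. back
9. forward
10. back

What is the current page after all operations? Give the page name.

After 1 (visit(R)): cur=R back=1 fwd=0
After 2 (back): cur=HOME back=0 fwd=1
After 3 (forward): cur=R back=1 fwd=0
After 4 (visit(U)): cur=U back=2 fwd=0
After 5 (back): cur=R back=1 fwd=1
After 6 (back): cur=HOME back=0 fwd=2
After 7 (forward): cur=R back=1 fwd=1
After 8 (back): cur=HOME back=0 fwd=2
After 9 (forward): cur=R back=1 fwd=1
After 10 (back): cur=HOME back=0 fwd=2

Answer: HOME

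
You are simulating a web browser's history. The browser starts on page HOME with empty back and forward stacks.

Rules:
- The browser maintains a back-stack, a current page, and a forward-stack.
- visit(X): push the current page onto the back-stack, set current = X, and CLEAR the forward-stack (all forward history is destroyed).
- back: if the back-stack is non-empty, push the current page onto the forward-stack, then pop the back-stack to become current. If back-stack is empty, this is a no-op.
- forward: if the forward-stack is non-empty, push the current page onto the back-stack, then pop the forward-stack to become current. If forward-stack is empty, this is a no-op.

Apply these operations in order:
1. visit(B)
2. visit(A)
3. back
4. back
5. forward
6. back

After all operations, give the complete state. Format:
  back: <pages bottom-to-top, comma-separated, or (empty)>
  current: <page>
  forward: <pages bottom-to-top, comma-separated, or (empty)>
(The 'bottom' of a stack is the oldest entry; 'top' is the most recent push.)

Answer: back: (empty)
current: HOME
forward: A,B

Derivation:
After 1 (visit(B)): cur=B back=1 fwd=0
After 2 (visit(A)): cur=A back=2 fwd=0
After 3 (back): cur=B back=1 fwd=1
After 4 (back): cur=HOME back=0 fwd=2
After 5 (forward): cur=B back=1 fwd=1
After 6 (back): cur=HOME back=0 fwd=2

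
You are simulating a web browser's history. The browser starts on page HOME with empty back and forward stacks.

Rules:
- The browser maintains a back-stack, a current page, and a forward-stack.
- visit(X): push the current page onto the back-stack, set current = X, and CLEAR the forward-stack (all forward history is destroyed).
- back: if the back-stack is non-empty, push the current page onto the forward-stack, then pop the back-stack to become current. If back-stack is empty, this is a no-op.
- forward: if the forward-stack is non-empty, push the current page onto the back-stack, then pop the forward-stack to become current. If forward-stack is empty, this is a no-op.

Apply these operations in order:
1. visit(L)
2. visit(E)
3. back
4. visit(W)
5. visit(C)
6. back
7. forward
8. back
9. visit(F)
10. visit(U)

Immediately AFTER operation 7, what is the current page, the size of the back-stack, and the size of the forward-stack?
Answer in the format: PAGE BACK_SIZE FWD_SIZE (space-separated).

After 1 (visit(L)): cur=L back=1 fwd=0
After 2 (visit(E)): cur=E back=2 fwd=0
After 3 (back): cur=L back=1 fwd=1
After 4 (visit(W)): cur=W back=2 fwd=0
After 5 (visit(C)): cur=C back=3 fwd=0
After 6 (back): cur=W back=2 fwd=1
After 7 (forward): cur=C back=3 fwd=0

C 3 0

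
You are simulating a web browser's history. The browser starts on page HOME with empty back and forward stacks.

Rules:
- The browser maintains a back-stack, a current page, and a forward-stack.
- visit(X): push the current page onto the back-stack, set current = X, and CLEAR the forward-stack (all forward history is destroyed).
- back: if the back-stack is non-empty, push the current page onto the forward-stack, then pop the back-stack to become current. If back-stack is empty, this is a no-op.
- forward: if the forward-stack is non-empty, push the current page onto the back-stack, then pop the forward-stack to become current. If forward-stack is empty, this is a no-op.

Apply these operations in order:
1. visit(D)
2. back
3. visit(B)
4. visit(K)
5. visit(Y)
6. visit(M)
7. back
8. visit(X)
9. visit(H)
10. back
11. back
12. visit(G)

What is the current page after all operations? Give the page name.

After 1 (visit(D)): cur=D back=1 fwd=0
After 2 (back): cur=HOME back=0 fwd=1
After 3 (visit(B)): cur=B back=1 fwd=0
After 4 (visit(K)): cur=K back=2 fwd=0
After 5 (visit(Y)): cur=Y back=3 fwd=0
After 6 (visit(M)): cur=M back=4 fwd=0
After 7 (back): cur=Y back=3 fwd=1
After 8 (visit(X)): cur=X back=4 fwd=0
After 9 (visit(H)): cur=H back=5 fwd=0
After 10 (back): cur=X back=4 fwd=1
After 11 (back): cur=Y back=3 fwd=2
After 12 (visit(G)): cur=G back=4 fwd=0

Answer: G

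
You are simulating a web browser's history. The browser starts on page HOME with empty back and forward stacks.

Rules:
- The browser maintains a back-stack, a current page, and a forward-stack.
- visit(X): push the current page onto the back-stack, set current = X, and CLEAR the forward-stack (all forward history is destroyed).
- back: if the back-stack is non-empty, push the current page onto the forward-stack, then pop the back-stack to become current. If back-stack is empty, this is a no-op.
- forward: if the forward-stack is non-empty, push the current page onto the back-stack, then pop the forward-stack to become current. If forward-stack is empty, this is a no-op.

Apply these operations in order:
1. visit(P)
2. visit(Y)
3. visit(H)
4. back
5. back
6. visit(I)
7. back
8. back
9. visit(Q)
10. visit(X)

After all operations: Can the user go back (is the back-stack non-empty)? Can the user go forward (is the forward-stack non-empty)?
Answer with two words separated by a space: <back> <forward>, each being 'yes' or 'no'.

Answer: yes no

Derivation:
After 1 (visit(P)): cur=P back=1 fwd=0
After 2 (visit(Y)): cur=Y back=2 fwd=0
After 3 (visit(H)): cur=H back=3 fwd=0
After 4 (back): cur=Y back=2 fwd=1
After 5 (back): cur=P back=1 fwd=2
After 6 (visit(I)): cur=I back=2 fwd=0
After 7 (back): cur=P back=1 fwd=1
After 8 (back): cur=HOME back=0 fwd=2
After 9 (visit(Q)): cur=Q back=1 fwd=0
After 10 (visit(X)): cur=X back=2 fwd=0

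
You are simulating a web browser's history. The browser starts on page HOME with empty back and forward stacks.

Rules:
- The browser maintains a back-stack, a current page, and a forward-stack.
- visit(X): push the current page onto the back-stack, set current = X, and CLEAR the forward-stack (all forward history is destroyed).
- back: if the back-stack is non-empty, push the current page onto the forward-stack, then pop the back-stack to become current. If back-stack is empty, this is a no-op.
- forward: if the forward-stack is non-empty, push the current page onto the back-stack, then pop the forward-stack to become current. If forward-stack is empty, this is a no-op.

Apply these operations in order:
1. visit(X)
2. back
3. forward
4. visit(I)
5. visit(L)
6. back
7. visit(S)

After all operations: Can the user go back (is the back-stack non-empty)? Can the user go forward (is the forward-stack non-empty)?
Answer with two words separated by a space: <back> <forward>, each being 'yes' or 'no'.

Answer: yes no

Derivation:
After 1 (visit(X)): cur=X back=1 fwd=0
After 2 (back): cur=HOME back=0 fwd=1
After 3 (forward): cur=X back=1 fwd=0
After 4 (visit(I)): cur=I back=2 fwd=0
After 5 (visit(L)): cur=L back=3 fwd=0
After 6 (back): cur=I back=2 fwd=1
After 7 (visit(S)): cur=S back=3 fwd=0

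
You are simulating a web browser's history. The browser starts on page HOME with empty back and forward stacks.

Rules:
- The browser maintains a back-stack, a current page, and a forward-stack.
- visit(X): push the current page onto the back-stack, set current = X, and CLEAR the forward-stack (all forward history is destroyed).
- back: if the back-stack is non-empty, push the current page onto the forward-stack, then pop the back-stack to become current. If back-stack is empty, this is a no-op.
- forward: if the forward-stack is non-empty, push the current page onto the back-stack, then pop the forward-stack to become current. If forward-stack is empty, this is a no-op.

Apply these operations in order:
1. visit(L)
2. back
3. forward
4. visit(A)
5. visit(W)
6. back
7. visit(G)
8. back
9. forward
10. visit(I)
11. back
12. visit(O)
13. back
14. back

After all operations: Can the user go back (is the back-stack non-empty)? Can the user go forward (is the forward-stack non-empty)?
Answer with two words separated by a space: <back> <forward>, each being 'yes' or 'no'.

After 1 (visit(L)): cur=L back=1 fwd=0
After 2 (back): cur=HOME back=0 fwd=1
After 3 (forward): cur=L back=1 fwd=0
After 4 (visit(A)): cur=A back=2 fwd=0
After 5 (visit(W)): cur=W back=3 fwd=0
After 6 (back): cur=A back=2 fwd=1
After 7 (visit(G)): cur=G back=3 fwd=0
After 8 (back): cur=A back=2 fwd=1
After 9 (forward): cur=G back=3 fwd=0
After 10 (visit(I)): cur=I back=4 fwd=0
After 11 (back): cur=G back=3 fwd=1
After 12 (visit(O)): cur=O back=4 fwd=0
After 13 (back): cur=G back=3 fwd=1
After 14 (back): cur=A back=2 fwd=2

Answer: yes yes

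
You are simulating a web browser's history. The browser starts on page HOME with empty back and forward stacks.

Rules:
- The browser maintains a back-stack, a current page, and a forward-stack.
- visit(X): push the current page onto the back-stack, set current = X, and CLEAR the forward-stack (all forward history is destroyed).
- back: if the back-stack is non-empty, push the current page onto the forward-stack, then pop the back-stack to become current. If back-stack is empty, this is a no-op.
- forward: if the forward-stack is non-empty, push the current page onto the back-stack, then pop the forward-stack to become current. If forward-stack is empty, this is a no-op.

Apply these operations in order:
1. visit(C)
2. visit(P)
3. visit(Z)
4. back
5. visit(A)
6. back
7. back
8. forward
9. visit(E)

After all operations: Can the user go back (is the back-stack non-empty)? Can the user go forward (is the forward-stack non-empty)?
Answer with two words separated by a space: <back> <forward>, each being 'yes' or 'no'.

After 1 (visit(C)): cur=C back=1 fwd=0
After 2 (visit(P)): cur=P back=2 fwd=0
After 3 (visit(Z)): cur=Z back=3 fwd=0
After 4 (back): cur=P back=2 fwd=1
After 5 (visit(A)): cur=A back=3 fwd=0
After 6 (back): cur=P back=2 fwd=1
After 7 (back): cur=C back=1 fwd=2
After 8 (forward): cur=P back=2 fwd=1
After 9 (visit(E)): cur=E back=3 fwd=0

Answer: yes no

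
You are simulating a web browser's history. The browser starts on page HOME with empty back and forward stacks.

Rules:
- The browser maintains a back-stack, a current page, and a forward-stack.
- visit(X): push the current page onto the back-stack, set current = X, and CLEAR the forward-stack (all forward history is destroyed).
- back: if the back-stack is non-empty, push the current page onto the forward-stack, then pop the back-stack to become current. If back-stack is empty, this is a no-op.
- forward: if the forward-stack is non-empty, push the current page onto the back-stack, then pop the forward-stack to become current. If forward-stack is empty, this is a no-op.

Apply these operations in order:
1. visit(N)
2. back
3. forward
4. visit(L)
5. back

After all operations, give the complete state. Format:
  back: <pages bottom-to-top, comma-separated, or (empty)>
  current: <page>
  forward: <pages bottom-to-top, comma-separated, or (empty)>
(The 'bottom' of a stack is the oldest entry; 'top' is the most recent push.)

After 1 (visit(N)): cur=N back=1 fwd=0
After 2 (back): cur=HOME back=0 fwd=1
After 3 (forward): cur=N back=1 fwd=0
After 4 (visit(L)): cur=L back=2 fwd=0
After 5 (back): cur=N back=1 fwd=1

Answer: back: HOME
current: N
forward: L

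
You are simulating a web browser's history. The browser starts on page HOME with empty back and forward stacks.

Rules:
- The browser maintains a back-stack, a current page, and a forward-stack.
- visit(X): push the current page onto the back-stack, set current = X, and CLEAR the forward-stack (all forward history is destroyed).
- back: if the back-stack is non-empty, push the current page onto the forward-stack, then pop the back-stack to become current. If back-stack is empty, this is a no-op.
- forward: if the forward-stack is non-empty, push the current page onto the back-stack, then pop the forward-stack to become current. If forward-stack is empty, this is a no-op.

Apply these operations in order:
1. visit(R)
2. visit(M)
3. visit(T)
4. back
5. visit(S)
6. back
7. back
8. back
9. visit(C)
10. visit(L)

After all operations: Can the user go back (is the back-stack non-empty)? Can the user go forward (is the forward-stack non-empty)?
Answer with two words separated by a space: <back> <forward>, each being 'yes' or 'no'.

After 1 (visit(R)): cur=R back=1 fwd=0
After 2 (visit(M)): cur=M back=2 fwd=0
After 3 (visit(T)): cur=T back=3 fwd=0
After 4 (back): cur=M back=2 fwd=1
After 5 (visit(S)): cur=S back=3 fwd=0
After 6 (back): cur=M back=2 fwd=1
After 7 (back): cur=R back=1 fwd=2
After 8 (back): cur=HOME back=0 fwd=3
After 9 (visit(C)): cur=C back=1 fwd=0
After 10 (visit(L)): cur=L back=2 fwd=0

Answer: yes no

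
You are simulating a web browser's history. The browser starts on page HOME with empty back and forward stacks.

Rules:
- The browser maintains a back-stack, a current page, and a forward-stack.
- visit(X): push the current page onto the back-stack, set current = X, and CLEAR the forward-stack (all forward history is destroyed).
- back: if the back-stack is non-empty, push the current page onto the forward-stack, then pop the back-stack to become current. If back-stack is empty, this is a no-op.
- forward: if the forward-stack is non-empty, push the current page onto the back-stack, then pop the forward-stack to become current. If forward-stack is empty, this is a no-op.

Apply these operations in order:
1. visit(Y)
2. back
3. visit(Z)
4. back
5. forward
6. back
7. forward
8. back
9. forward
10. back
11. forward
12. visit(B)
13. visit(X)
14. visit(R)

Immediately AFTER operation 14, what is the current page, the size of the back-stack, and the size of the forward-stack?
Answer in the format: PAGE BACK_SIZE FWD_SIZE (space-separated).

After 1 (visit(Y)): cur=Y back=1 fwd=0
After 2 (back): cur=HOME back=0 fwd=1
After 3 (visit(Z)): cur=Z back=1 fwd=0
After 4 (back): cur=HOME back=0 fwd=1
After 5 (forward): cur=Z back=1 fwd=0
After 6 (back): cur=HOME back=0 fwd=1
After 7 (forward): cur=Z back=1 fwd=0
After 8 (back): cur=HOME back=0 fwd=1
After 9 (forward): cur=Z back=1 fwd=0
After 10 (back): cur=HOME back=0 fwd=1
After 11 (forward): cur=Z back=1 fwd=0
After 12 (visit(B)): cur=B back=2 fwd=0
After 13 (visit(X)): cur=X back=3 fwd=0
After 14 (visit(R)): cur=R back=4 fwd=0

R 4 0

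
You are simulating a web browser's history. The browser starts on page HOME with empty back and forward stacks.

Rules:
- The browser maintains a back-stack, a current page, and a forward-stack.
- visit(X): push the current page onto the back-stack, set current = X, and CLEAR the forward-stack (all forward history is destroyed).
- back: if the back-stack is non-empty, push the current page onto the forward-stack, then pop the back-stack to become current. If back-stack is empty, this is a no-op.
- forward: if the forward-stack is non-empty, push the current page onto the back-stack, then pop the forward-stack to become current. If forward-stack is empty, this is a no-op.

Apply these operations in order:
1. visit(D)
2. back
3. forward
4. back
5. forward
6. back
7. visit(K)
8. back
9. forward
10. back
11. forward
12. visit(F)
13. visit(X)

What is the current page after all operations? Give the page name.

Answer: X

Derivation:
After 1 (visit(D)): cur=D back=1 fwd=0
After 2 (back): cur=HOME back=0 fwd=1
After 3 (forward): cur=D back=1 fwd=0
After 4 (back): cur=HOME back=0 fwd=1
After 5 (forward): cur=D back=1 fwd=0
After 6 (back): cur=HOME back=0 fwd=1
After 7 (visit(K)): cur=K back=1 fwd=0
After 8 (back): cur=HOME back=0 fwd=1
After 9 (forward): cur=K back=1 fwd=0
After 10 (back): cur=HOME back=0 fwd=1
After 11 (forward): cur=K back=1 fwd=0
After 12 (visit(F)): cur=F back=2 fwd=0
After 13 (visit(X)): cur=X back=3 fwd=0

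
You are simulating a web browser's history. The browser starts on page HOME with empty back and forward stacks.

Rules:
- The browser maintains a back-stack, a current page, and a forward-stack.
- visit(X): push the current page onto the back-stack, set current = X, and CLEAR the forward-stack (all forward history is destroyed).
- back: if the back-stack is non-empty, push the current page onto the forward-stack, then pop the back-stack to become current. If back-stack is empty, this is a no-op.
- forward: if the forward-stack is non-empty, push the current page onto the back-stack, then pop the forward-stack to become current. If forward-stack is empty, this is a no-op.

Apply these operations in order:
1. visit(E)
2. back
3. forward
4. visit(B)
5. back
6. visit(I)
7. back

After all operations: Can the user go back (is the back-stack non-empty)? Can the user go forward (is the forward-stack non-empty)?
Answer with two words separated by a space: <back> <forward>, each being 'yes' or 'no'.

After 1 (visit(E)): cur=E back=1 fwd=0
After 2 (back): cur=HOME back=0 fwd=1
After 3 (forward): cur=E back=1 fwd=0
After 4 (visit(B)): cur=B back=2 fwd=0
After 5 (back): cur=E back=1 fwd=1
After 6 (visit(I)): cur=I back=2 fwd=0
After 7 (back): cur=E back=1 fwd=1

Answer: yes yes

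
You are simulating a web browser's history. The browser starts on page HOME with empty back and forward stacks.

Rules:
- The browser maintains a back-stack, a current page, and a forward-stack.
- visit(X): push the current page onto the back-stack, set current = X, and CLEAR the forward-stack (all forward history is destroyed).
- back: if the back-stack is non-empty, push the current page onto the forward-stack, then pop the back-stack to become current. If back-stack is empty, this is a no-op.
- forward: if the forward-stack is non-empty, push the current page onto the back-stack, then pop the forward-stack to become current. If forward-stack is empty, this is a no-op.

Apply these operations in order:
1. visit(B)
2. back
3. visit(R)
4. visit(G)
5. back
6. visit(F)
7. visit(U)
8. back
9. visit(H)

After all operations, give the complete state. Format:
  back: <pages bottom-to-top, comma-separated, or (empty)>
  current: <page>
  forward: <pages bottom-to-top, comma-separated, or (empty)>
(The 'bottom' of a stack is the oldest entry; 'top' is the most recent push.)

Answer: back: HOME,R,F
current: H
forward: (empty)

Derivation:
After 1 (visit(B)): cur=B back=1 fwd=0
After 2 (back): cur=HOME back=0 fwd=1
After 3 (visit(R)): cur=R back=1 fwd=0
After 4 (visit(G)): cur=G back=2 fwd=0
After 5 (back): cur=R back=1 fwd=1
After 6 (visit(F)): cur=F back=2 fwd=0
After 7 (visit(U)): cur=U back=3 fwd=0
After 8 (back): cur=F back=2 fwd=1
After 9 (visit(H)): cur=H back=3 fwd=0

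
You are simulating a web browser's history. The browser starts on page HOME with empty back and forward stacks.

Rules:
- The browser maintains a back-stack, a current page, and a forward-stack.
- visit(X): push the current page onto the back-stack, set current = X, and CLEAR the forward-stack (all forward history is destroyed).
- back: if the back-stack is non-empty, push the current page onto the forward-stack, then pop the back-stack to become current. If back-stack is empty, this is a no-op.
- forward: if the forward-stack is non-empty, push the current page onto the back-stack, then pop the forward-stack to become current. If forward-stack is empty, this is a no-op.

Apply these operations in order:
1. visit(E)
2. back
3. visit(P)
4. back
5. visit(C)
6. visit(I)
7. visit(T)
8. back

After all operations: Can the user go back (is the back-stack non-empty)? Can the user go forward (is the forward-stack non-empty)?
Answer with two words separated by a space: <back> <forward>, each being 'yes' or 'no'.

Answer: yes yes

Derivation:
After 1 (visit(E)): cur=E back=1 fwd=0
After 2 (back): cur=HOME back=0 fwd=1
After 3 (visit(P)): cur=P back=1 fwd=0
After 4 (back): cur=HOME back=0 fwd=1
After 5 (visit(C)): cur=C back=1 fwd=0
After 6 (visit(I)): cur=I back=2 fwd=0
After 7 (visit(T)): cur=T back=3 fwd=0
After 8 (back): cur=I back=2 fwd=1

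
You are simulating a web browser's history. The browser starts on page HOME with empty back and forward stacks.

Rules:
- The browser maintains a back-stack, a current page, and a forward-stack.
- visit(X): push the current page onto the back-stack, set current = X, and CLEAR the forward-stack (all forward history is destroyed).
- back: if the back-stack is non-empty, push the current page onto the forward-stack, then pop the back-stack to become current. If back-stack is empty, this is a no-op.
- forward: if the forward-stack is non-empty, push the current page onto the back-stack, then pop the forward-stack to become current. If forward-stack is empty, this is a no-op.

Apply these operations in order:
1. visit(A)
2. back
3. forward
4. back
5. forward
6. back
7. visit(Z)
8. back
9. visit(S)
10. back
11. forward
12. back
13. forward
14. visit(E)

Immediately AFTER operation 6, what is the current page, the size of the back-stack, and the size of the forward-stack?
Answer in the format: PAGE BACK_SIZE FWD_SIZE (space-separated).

After 1 (visit(A)): cur=A back=1 fwd=0
After 2 (back): cur=HOME back=0 fwd=1
After 3 (forward): cur=A back=1 fwd=0
After 4 (back): cur=HOME back=0 fwd=1
After 5 (forward): cur=A back=1 fwd=0
After 6 (back): cur=HOME back=0 fwd=1

HOME 0 1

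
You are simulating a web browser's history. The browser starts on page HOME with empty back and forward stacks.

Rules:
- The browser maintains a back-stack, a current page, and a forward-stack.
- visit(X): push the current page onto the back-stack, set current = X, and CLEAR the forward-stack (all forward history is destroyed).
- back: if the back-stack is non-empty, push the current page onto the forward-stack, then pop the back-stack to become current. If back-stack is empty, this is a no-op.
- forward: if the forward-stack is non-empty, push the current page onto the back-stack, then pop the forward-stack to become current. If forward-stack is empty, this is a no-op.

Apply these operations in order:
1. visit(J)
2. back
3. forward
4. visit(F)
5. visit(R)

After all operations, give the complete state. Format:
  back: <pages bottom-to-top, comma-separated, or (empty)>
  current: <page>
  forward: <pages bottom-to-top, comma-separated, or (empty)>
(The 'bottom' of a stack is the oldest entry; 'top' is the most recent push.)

After 1 (visit(J)): cur=J back=1 fwd=0
After 2 (back): cur=HOME back=0 fwd=1
After 3 (forward): cur=J back=1 fwd=0
After 4 (visit(F)): cur=F back=2 fwd=0
After 5 (visit(R)): cur=R back=3 fwd=0

Answer: back: HOME,J,F
current: R
forward: (empty)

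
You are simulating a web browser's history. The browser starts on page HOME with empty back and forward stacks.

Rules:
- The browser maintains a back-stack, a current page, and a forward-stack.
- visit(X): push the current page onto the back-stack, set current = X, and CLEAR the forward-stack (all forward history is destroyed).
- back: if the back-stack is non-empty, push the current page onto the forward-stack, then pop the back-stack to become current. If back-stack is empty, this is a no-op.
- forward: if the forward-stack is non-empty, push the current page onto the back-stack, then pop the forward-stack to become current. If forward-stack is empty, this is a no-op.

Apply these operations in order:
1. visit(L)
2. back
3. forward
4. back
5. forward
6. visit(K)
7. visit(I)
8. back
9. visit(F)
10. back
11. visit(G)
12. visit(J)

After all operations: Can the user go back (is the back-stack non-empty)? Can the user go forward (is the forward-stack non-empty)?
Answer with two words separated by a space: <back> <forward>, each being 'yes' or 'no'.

After 1 (visit(L)): cur=L back=1 fwd=0
After 2 (back): cur=HOME back=0 fwd=1
After 3 (forward): cur=L back=1 fwd=0
After 4 (back): cur=HOME back=0 fwd=1
After 5 (forward): cur=L back=1 fwd=0
After 6 (visit(K)): cur=K back=2 fwd=0
After 7 (visit(I)): cur=I back=3 fwd=0
After 8 (back): cur=K back=2 fwd=1
After 9 (visit(F)): cur=F back=3 fwd=0
After 10 (back): cur=K back=2 fwd=1
After 11 (visit(G)): cur=G back=3 fwd=0
After 12 (visit(J)): cur=J back=4 fwd=0

Answer: yes no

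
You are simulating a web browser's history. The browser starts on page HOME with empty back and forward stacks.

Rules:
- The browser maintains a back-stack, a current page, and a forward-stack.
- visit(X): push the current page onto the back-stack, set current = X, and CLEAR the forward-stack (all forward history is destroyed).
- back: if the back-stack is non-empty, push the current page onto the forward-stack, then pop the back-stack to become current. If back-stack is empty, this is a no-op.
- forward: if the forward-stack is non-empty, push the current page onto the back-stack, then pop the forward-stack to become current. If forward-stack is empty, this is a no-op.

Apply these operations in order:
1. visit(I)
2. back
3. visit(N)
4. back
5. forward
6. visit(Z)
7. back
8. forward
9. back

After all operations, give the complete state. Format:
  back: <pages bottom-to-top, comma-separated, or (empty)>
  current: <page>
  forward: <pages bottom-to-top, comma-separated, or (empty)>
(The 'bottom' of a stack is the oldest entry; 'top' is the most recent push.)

After 1 (visit(I)): cur=I back=1 fwd=0
After 2 (back): cur=HOME back=0 fwd=1
After 3 (visit(N)): cur=N back=1 fwd=0
After 4 (back): cur=HOME back=0 fwd=1
After 5 (forward): cur=N back=1 fwd=0
After 6 (visit(Z)): cur=Z back=2 fwd=0
After 7 (back): cur=N back=1 fwd=1
After 8 (forward): cur=Z back=2 fwd=0
After 9 (back): cur=N back=1 fwd=1

Answer: back: HOME
current: N
forward: Z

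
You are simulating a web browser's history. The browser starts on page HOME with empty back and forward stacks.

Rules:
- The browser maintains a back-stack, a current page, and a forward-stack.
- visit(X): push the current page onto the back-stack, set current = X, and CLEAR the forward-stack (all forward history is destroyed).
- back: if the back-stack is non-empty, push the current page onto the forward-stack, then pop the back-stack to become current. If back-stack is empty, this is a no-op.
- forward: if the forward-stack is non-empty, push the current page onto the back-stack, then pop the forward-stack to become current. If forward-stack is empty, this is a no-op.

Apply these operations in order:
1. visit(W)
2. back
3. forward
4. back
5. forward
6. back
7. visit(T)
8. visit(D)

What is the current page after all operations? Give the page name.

Answer: D

Derivation:
After 1 (visit(W)): cur=W back=1 fwd=0
After 2 (back): cur=HOME back=0 fwd=1
After 3 (forward): cur=W back=1 fwd=0
After 4 (back): cur=HOME back=0 fwd=1
After 5 (forward): cur=W back=1 fwd=0
After 6 (back): cur=HOME back=0 fwd=1
After 7 (visit(T)): cur=T back=1 fwd=0
After 8 (visit(D)): cur=D back=2 fwd=0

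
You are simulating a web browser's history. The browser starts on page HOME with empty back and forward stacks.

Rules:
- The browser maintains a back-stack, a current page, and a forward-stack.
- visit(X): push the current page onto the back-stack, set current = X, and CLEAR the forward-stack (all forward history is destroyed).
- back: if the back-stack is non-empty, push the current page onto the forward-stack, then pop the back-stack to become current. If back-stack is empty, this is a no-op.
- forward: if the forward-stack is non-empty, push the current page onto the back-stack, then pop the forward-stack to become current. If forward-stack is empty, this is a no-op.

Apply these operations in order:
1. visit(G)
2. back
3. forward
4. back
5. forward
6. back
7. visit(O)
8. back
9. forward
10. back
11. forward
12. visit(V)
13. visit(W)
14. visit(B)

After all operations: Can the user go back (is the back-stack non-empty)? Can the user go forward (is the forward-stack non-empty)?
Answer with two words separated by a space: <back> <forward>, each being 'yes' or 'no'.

Answer: yes no

Derivation:
After 1 (visit(G)): cur=G back=1 fwd=0
After 2 (back): cur=HOME back=0 fwd=1
After 3 (forward): cur=G back=1 fwd=0
After 4 (back): cur=HOME back=0 fwd=1
After 5 (forward): cur=G back=1 fwd=0
After 6 (back): cur=HOME back=0 fwd=1
After 7 (visit(O)): cur=O back=1 fwd=0
After 8 (back): cur=HOME back=0 fwd=1
After 9 (forward): cur=O back=1 fwd=0
After 10 (back): cur=HOME back=0 fwd=1
After 11 (forward): cur=O back=1 fwd=0
After 12 (visit(V)): cur=V back=2 fwd=0
After 13 (visit(W)): cur=W back=3 fwd=0
After 14 (visit(B)): cur=B back=4 fwd=0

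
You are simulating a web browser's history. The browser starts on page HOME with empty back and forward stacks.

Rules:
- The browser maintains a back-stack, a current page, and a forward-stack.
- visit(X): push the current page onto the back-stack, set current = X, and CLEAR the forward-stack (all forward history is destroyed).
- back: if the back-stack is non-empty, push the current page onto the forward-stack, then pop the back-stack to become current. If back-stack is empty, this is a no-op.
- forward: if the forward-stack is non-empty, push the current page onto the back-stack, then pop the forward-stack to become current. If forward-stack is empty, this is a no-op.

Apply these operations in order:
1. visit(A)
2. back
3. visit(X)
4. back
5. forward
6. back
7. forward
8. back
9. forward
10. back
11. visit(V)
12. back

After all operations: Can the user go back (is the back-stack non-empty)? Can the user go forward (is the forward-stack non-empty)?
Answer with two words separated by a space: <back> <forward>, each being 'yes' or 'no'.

Answer: no yes

Derivation:
After 1 (visit(A)): cur=A back=1 fwd=0
After 2 (back): cur=HOME back=0 fwd=1
After 3 (visit(X)): cur=X back=1 fwd=0
After 4 (back): cur=HOME back=0 fwd=1
After 5 (forward): cur=X back=1 fwd=0
After 6 (back): cur=HOME back=0 fwd=1
After 7 (forward): cur=X back=1 fwd=0
After 8 (back): cur=HOME back=0 fwd=1
After 9 (forward): cur=X back=1 fwd=0
After 10 (back): cur=HOME back=0 fwd=1
After 11 (visit(V)): cur=V back=1 fwd=0
After 12 (back): cur=HOME back=0 fwd=1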